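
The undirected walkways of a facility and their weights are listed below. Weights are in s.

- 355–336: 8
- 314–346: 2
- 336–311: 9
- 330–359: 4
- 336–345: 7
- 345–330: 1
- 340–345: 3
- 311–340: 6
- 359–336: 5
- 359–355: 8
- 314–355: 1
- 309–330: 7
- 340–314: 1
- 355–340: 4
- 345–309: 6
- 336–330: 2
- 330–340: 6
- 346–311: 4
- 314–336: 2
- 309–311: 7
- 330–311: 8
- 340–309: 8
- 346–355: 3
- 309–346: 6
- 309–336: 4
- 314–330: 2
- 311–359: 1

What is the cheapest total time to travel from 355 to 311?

7 s

Shortest distances from 355:
355: 0
314: 1  (via 355)
340: 2  (via 314)
336: 3  (via 314)
330: 3  (via 314)
346: 3  (via 355)
345: 4  (via 330)
359: 7  (via 330)
309: 7  (via 336)
311: 7  (via 346)
Shortest route: 355 → 346 → 311 = 7 s.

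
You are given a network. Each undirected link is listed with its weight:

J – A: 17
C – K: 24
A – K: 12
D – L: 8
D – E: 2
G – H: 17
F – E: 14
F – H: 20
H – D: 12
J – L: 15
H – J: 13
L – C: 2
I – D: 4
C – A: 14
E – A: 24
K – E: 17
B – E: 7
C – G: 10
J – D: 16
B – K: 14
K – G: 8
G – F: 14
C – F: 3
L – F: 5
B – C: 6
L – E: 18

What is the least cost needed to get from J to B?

Candidate routes:
J → L → D → E → B: 15+8+2+7 = 32
J → L → F → C → B: 15+5+3+6 = 29
J → L → C → B: 15+2+6 = 23
J → D → E → B: 16+2+7 = 25
The minimum is 23 via J → L → C → B.

23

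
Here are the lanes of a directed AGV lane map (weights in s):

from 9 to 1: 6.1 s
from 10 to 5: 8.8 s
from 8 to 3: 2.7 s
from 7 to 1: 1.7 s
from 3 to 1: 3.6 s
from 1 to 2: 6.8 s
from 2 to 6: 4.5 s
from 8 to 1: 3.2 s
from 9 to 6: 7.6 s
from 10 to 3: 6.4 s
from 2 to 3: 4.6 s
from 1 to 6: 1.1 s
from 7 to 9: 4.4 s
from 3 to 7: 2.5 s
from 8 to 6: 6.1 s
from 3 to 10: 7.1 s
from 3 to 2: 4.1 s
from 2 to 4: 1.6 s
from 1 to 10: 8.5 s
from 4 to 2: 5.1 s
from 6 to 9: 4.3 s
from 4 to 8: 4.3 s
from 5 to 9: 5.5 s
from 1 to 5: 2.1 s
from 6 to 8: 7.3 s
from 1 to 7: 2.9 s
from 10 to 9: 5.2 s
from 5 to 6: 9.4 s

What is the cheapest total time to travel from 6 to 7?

12.5 s

Running Dijkstra from 6:
6: 0
9: 4.3  (via 6)
8: 7.3  (via 6)
3: 10  (via 8)
1: 10.4  (via 9)
5: 12.5  (via 1)
7: 12.5  (via 3)
Shortest route: 6–8–3–7 = 12.5 s.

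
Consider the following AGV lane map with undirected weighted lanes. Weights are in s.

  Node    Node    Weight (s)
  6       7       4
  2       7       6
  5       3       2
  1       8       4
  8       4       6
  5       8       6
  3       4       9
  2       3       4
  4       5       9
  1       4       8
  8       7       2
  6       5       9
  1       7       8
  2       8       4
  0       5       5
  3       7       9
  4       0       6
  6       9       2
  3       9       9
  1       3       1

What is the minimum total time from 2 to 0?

11 s

Candidate routes:
2 → 8 → 4 → 0: 4+6+6 = 16
2 → 8 → 5 → 0: 4+6+5 = 15
2 → 3 → 5 → 0: 4+2+5 = 11
2 → 8 → 1 → 3 → 5 → 0: 4+4+1+2+5 = 16
The minimum is 11 s via 2 → 3 → 5 → 0.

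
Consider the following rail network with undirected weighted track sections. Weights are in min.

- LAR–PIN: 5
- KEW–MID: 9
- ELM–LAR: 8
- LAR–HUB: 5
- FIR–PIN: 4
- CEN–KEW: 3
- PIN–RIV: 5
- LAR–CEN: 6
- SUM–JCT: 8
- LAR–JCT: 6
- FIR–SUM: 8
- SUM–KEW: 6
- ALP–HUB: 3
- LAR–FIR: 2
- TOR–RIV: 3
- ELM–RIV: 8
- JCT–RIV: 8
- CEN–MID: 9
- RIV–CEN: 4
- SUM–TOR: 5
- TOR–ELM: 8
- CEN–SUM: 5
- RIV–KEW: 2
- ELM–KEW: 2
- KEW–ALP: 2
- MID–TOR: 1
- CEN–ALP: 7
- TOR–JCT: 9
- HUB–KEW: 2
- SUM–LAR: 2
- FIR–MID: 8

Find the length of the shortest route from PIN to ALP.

Candidate routes:
PIN → RIV → KEW → ALP: 5+2+2 = 9
PIN → RIV → KEW → HUB → ALP: 5+2+2+3 = 12
PIN → LAR → HUB → ALP: 5+5+3 = 13
Cheapest is PIN → RIV → KEW → ALP at 9 min.

9 min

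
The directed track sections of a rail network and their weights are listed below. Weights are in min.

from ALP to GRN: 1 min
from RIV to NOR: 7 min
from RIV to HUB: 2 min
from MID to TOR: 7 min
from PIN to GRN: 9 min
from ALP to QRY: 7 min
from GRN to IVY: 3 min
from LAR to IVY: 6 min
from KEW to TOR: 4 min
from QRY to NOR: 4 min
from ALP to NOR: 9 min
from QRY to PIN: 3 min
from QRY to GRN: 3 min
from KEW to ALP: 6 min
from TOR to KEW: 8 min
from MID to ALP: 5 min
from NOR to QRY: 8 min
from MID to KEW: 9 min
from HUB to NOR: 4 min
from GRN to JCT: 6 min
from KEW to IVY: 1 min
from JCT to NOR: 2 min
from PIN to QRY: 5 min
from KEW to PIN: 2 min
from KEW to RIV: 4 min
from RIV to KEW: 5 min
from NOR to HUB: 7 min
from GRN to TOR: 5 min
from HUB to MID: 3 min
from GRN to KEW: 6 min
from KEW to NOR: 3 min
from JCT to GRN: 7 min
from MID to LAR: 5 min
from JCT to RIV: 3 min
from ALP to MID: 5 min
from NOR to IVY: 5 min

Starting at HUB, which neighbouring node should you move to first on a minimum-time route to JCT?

MID

Enumerating some paths:
HUB - MID - KEW - ALP - GRN - JCT: 3+9+6+1+6 = 25
HUB - MID - ALP - QRY - GRN - JCT: 3+5+7+3+6 = 24
HUB - MID - ALP - GRN - JCT: 3+5+1+6 = 15
HUB - NOR - QRY - GRN - JCT: 4+8+3+6 = 21
The minimum is 15 min via HUB - MID - ALP - GRN - JCT.
So from HUB the first move is to MID.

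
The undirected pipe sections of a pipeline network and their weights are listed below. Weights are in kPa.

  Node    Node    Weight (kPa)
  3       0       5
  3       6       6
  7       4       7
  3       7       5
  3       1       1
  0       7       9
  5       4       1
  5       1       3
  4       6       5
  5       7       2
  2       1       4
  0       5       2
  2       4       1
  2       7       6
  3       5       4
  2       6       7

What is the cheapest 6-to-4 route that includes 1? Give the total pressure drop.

11 kPa

Shortest 6→1: 6 → 3 → 1 = 7
Best 1 to 4: 1 → 5 → 4 costing 4
Total via 1: 7 + 4 = 11 kPa.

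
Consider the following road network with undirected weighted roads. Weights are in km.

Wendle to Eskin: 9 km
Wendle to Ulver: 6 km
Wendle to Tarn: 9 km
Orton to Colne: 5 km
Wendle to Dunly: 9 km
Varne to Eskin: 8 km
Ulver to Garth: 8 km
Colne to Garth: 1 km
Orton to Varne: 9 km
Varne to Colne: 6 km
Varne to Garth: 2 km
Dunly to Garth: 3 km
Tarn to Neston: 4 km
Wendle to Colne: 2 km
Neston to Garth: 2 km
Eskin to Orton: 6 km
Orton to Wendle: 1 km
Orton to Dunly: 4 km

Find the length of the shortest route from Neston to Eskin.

12 km

Candidate routes:
Neston–Garth–Varne–Eskin: 2+2+8 = 12
Neston–Garth–Colne–Wendle–Eskin: 2+1+2+9 = 14
Neston–Garth–Colne–Orton–Eskin: 2+1+5+6 = 14
Cheapest is Neston–Garth–Varne–Eskin at 12 km.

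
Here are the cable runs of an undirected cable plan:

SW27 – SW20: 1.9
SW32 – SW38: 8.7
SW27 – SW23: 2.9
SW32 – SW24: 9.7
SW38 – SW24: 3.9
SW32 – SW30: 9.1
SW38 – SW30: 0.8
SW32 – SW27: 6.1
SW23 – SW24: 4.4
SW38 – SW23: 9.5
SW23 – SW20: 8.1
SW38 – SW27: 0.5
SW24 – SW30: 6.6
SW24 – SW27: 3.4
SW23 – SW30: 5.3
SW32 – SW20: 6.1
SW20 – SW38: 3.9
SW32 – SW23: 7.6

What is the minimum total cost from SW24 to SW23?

Candidate routes:
SW24 → SW27 → SW23: 3.4+2.9 = 6.3
SW24 → SW38 → SW30 → SW23: 3.9+0.8+5.3 = 10
SW24 → SW38 → SW27 → SW23: 3.9+0.5+2.9 = 7.3
SW24 → SW23: 4.4 = 4.4
The minimum is 4.4 via SW24 → SW23.

4.4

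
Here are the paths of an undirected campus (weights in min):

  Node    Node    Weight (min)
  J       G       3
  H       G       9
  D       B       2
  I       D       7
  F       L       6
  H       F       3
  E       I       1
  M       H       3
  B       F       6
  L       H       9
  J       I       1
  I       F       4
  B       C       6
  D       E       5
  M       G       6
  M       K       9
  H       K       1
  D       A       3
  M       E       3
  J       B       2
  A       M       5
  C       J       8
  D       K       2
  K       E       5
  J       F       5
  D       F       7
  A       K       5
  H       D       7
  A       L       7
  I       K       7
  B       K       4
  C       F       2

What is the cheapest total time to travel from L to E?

Enumerating some paths:
L–F–I–E: 6+4+1 = 11
L–F–H–M–E: 6+3+3+3 = 15
L–F–J–I–E: 6+5+1+1 = 13
The minimum is 11 min via L–F–I–E.

11 min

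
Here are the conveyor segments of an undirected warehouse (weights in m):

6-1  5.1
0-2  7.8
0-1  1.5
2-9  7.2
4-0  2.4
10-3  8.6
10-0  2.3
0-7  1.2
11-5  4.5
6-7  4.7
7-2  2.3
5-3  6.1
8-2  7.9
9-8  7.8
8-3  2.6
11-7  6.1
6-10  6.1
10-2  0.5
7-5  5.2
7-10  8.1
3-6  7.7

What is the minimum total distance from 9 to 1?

11.5 m

Candidate routes:
9 → 2 → 10 → 0 → 1: 7.2+0.5+2.3+1.5 = 11.5
9 → 2 → 0 → 1: 7.2+7.8+1.5 = 16.5
9 → 2 → 7 → 0 → 1: 7.2+2.3+1.2+1.5 = 12.2
Cheapest is 9 → 2 → 10 → 0 → 1 at 11.5 m.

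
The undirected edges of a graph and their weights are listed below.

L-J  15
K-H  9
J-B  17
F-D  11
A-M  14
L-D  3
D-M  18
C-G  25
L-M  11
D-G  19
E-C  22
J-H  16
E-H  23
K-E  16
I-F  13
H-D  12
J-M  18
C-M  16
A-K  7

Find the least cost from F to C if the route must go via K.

69

Shortest F→K: F–D–H–K = 32
Shortest K→C: K–A–M–C = 37
Total via K: 32 + 37 = 69.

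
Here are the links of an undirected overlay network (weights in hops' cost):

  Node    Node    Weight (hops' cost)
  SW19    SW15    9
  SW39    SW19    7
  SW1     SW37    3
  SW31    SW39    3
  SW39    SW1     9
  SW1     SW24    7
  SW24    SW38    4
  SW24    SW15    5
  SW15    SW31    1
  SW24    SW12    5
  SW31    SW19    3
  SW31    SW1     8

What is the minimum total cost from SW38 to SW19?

13 hops' cost

Candidate routes:
SW38–SW24–SW15–SW19: 4+5+9 = 18
SW38–SW24–SW15–SW31–SW39–SW19: 4+5+1+3+7 = 20
SW38–SW24–SW15–SW31–SW19: 4+5+1+3 = 13
The minimum is 13 hops' cost via SW38–SW24–SW15–SW31–SW19.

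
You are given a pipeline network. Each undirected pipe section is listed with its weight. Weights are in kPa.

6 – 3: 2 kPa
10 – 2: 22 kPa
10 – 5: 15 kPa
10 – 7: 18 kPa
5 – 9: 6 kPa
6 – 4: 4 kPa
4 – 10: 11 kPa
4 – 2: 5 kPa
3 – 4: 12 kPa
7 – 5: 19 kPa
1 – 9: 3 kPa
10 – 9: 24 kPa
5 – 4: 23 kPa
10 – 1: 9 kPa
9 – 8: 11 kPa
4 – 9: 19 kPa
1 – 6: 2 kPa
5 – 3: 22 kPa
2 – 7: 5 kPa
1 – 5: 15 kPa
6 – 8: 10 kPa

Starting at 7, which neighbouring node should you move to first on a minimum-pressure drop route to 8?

Candidate routes:
7 - 2 - 4 - 3 - 6 - 8: 5+5+12+2+10 = 34
7 - 2 - 4 - 6 - 1 - 9 - 8: 5+5+4+2+3+11 = 30
7 - 5 - 9 - 8: 19+6+11 = 36
7 - 2 - 4 - 6 - 8: 5+5+4+10 = 24
The minimum is 24 kPa via 7 - 2 - 4 - 6 - 8.
So from 7 the first move is to 2.

2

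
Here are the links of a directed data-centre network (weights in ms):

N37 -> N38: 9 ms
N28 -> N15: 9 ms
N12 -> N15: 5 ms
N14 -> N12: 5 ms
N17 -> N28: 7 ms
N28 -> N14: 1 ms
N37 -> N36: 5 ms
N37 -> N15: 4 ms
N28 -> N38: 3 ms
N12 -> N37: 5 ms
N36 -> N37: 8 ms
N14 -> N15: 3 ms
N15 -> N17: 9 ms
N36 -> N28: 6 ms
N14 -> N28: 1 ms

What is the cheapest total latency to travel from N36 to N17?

19 ms

Running Dijkstra from N36:
N36: 0
N28: 6  (via N36)
N14: 7  (via N28)
N37: 8  (via N36)
N38: 9  (via N28)
N15: 10  (via N14)
N12: 12  (via N14)
N17: 19  (via N15)
Shortest route: N36 → N28 → N14 → N15 → N17 = 19 ms.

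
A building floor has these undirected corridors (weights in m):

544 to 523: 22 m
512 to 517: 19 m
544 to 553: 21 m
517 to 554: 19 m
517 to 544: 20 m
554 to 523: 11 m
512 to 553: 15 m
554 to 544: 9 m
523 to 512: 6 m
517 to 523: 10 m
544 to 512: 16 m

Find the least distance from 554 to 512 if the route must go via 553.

Best 554 to 553: 554 → 544 → 553 costing 30
Best 553 to 512: 553 → 512 costing 15
Total via 553: 30 + 15 = 45 m.

45 m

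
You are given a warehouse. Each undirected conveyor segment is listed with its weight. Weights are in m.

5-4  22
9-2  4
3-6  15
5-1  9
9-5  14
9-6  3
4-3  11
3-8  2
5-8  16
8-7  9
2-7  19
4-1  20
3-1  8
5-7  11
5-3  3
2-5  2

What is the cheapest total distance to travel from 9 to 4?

20 m

Shortest distances from 9:
9: 0
6: 3  (via 9)
2: 4  (via 9)
5: 6  (via 2)
3: 9  (via 5)
8: 11  (via 3)
1: 15  (via 5)
7: 17  (via 5)
4: 20  (via 3)
Shortest route: 9–2–5–3–4 = 20 m.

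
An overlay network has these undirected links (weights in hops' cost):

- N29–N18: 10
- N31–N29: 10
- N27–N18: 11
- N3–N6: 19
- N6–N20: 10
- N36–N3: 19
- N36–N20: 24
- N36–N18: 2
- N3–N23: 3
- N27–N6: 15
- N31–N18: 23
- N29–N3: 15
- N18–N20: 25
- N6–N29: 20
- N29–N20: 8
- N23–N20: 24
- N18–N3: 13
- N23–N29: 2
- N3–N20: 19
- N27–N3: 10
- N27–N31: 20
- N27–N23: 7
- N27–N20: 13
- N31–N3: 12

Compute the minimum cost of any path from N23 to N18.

12 hops' cost

Running Dijkstra from N23:
N23: 0
N29: 2  (via N23)
N3: 3  (via N23)
N27: 7  (via N23)
N20: 10  (via N29)
N31: 12  (via N29)
N18: 12  (via N29)
Shortest route: N23–N29–N18 = 12 hops' cost.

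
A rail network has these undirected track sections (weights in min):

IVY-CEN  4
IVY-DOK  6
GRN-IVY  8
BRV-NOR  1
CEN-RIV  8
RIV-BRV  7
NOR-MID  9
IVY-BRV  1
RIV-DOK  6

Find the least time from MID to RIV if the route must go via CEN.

Shortest MID→CEN: MID → NOR → BRV → IVY → CEN = 15
Shortest CEN→RIV: CEN → RIV = 8
Total via CEN: 15 + 8 = 23 min.

23 min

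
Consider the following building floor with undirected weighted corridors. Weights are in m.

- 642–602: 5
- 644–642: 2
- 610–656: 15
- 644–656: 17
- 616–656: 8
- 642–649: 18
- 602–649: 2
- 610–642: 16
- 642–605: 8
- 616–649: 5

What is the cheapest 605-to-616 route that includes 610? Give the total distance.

Best 605 to 610: 605 → 642 → 610 costing 24
Shortest 610→616: 610 → 656 → 616 = 23
Total via 610: 24 + 23 = 47 m.

47 m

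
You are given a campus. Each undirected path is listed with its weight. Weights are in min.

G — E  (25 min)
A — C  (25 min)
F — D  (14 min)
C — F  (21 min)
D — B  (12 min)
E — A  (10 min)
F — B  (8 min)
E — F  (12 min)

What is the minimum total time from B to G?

45 min

Shortest distances from B:
B: 0
F: 8  (via B)
D: 12  (via B)
E: 20  (via F)
C: 29  (via F)
A: 30  (via E)
G: 45  (via E)
Shortest route: B–F–E–G = 45 min.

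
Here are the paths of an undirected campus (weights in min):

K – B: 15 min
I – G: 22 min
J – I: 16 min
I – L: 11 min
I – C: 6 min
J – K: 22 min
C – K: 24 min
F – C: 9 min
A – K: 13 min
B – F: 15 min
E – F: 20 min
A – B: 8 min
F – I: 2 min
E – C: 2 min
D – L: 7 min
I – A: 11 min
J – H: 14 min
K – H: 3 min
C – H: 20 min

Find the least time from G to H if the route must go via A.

49 min

Shortest G→A: G → I → A = 33
Shortest A→H: A → K → H = 16
Total via A: 33 + 16 = 49 min.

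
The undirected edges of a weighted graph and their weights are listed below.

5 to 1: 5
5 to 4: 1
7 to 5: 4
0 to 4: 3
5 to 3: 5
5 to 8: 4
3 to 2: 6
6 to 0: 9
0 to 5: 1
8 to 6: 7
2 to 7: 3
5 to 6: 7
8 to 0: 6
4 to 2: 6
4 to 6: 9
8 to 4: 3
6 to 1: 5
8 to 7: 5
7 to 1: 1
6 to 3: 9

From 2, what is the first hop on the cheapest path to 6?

7

Enumerating some paths:
2 → 7 → 1 → 6: 3+1+5 = 9
2 → 7 → 5 → 6: 3+4+7 = 14
2 → 4 → 5 → 6: 6+1+7 = 14
2 → 3 → 6: 6+9 = 15
Cheapest is 2 → 7 → 1 → 6 at 9.
So from 2 the first move is to 7.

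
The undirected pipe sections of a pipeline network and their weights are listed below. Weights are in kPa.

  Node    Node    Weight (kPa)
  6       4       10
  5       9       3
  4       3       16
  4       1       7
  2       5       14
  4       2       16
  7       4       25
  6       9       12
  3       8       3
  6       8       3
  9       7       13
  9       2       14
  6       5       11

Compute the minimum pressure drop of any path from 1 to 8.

Candidate routes:
1 → 4 → 6 → 8: 7+10+3 = 20
1 → 4 → 3 → 8: 7+16+3 = 26
The minimum is 20 kPa via 1 → 4 → 6 → 8.

20 kPa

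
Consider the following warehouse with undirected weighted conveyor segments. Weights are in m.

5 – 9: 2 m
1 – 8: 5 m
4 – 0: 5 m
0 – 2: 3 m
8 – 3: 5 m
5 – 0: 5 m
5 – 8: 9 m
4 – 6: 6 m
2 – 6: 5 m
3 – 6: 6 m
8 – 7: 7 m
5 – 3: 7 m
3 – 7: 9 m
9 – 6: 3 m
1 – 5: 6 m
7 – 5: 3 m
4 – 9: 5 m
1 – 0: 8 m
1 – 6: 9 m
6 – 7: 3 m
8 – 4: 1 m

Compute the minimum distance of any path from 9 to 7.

5 m

Compare a few routes:
9 → 6 → 7: 3+3 = 6
9 → 5 → 7: 2+3 = 5
Cheapest is 9 → 5 → 7 at 5 m.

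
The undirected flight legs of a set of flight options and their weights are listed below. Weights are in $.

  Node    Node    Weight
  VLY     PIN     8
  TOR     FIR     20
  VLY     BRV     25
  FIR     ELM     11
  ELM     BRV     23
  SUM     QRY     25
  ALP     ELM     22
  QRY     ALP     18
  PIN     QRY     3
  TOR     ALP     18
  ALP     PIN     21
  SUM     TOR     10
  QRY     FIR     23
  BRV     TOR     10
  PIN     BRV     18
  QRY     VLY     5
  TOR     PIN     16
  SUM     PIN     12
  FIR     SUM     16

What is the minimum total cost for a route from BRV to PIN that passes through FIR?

Best BRV to FIR: BRV–TOR–FIR costing 30
Best FIR to PIN: FIR–QRY–PIN costing 26
Total via FIR: 30 + 26 = $56.

$56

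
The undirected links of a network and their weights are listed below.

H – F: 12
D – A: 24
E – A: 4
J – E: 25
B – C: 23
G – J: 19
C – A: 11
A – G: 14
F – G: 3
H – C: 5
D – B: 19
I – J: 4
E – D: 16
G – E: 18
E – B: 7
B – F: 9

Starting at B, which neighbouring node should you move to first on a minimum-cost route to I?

Candidate routes:
B → E → J → I: 7+25+4 = 36
B → F → G → J → I: 9+3+19+4 = 35
Cheapest is B → F → G → J → I at 35.
So from B the first move is to F.

F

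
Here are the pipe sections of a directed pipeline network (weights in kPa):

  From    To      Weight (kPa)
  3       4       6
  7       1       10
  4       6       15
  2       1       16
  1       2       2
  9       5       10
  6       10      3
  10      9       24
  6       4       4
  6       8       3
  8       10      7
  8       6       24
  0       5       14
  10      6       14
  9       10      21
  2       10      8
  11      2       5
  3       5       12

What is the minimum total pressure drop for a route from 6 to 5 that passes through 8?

44 kPa

Best 6 to 8: 6–8 costing 3
Shortest 8→5: 8–10–9–5 = 41
Total via 8: 3 + 41 = 44 kPa.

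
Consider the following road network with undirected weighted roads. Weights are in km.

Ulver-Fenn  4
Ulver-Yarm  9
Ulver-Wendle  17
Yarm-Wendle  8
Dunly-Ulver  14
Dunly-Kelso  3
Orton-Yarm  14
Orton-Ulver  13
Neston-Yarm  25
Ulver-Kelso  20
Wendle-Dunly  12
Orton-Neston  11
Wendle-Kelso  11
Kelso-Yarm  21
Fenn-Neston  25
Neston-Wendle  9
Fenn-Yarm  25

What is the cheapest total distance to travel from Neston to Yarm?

17 km

Compare a few routes:
Neston–Orton–Yarm: 11+14 = 25
Neston–Yarm: 25 = 25
Neston–Wendle–Yarm: 9+8 = 17
Cheapest is Neston–Wendle–Yarm at 17 km.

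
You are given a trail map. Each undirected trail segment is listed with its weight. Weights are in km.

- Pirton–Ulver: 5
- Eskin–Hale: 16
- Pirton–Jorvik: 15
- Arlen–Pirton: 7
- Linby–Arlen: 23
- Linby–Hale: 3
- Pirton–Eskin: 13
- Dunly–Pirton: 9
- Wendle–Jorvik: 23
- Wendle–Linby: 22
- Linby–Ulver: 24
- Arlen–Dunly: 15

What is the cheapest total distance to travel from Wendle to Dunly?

47 km

Enumerating some paths:
Wendle → Linby → Arlen → Dunly: 22+23+15 = 60
Wendle → Linby → Ulver → Pirton → Dunly: 22+24+5+9 = 60
Wendle → Jorvik → Pirton → Arlen → Dunly: 23+15+7+15 = 60
Wendle → Jorvik → Pirton → Dunly: 23+15+9 = 47
Cheapest is Wendle → Jorvik → Pirton → Dunly at 47 km.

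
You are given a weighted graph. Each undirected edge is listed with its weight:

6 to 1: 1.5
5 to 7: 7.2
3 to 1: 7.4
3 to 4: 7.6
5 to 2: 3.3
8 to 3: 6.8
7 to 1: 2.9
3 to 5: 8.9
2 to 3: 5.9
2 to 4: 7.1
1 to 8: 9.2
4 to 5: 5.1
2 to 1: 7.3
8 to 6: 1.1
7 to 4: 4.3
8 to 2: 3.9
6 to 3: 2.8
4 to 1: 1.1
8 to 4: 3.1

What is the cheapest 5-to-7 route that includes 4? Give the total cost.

9.1

Best 5 to 4: 5 → 4 costing 5.1
Shortest 4→7: 4 → 1 → 7 = 4
Total via 4: 5.1 + 4 = 9.1.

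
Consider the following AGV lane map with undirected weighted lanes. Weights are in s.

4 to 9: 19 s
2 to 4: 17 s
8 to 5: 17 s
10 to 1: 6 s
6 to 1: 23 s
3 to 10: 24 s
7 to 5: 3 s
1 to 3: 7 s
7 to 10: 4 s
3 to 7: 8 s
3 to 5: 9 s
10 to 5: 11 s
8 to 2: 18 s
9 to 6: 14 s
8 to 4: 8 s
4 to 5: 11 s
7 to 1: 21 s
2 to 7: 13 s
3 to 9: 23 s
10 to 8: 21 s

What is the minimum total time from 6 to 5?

Compare a few routes:
6 → 1 → 3 → 7 → 5: 23+7+8+3 = 41
6 → 1 → 3 → 5: 23+7+9 = 39
6 → 1 → 10 → 7 → 5: 23+6+4+3 = 36
6 → 1 → 10 → 5: 23+6+11 = 40
Cheapest is 6 → 1 → 10 → 7 → 5 at 36 s.

36 s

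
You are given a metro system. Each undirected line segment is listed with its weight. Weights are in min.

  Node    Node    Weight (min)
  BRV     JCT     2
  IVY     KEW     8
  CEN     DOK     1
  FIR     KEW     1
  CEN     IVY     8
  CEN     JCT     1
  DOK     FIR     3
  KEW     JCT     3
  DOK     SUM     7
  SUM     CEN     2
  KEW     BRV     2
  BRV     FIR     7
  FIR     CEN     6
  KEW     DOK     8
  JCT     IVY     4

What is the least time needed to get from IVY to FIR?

Compare a few routes:
IVY → JCT → BRV → KEW → FIR: 4+2+2+1 = 9
IVY → JCT → CEN → DOK → FIR: 4+1+1+3 = 9
IVY → KEW → FIR: 8+1 = 9
IVY → JCT → KEW → FIR: 4+3+1 = 8
Cheapest is IVY → JCT → KEW → FIR at 8 min.

8 min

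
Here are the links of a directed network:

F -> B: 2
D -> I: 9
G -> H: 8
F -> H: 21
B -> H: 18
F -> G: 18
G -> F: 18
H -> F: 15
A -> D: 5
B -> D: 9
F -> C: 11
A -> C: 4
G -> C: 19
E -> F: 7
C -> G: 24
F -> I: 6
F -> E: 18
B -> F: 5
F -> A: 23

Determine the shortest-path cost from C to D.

Settle nodes by increasing distance from C:
C: 0
G: 24  (via C)
H: 32  (via G)
F: 42  (via G)
B: 44  (via F)
I: 48  (via F)
D: 53  (via B)
Shortest route: C–G–F–B–D = 53.

53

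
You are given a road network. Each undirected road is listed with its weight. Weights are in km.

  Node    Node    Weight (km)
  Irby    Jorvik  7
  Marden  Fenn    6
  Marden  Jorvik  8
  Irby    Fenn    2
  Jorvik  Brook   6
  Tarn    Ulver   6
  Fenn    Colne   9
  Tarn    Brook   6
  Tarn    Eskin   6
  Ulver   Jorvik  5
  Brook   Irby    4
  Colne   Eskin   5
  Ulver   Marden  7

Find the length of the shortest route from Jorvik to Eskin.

Running Dijkstra from Jorvik:
Jorvik: 0
Ulver: 5  (via Jorvik)
Brook: 6  (via Jorvik)
Irby: 7  (via Jorvik)
Marden: 8  (via Jorvik)
Fenn: 9  (via Irby)
Tarn: 11  (via Ulver)
Eskin: 17  (via Tarn)
Shortest route: Jorvik–Ulver–Tarn–Eskin = 17 km.

17 km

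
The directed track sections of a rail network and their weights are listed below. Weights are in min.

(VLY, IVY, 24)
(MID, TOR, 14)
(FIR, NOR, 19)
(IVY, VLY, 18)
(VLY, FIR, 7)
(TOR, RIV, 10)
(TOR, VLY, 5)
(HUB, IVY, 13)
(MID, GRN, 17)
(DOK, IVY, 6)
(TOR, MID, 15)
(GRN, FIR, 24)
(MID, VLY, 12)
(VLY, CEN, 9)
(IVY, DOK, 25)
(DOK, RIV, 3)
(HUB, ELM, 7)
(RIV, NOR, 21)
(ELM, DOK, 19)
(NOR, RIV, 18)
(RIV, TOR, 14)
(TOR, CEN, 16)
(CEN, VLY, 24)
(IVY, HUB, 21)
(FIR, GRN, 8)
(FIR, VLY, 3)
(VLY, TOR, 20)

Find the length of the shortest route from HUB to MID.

Running Dijkstra from HUB:
HUB: 0
ELM: 7  (via HUB)
IVY: 13  (via HUB)
DOK: 26  (via ELM)
RIV: 29  (via DOK)
VLY: 31  (via IVY)
FIR: 38  (via VLY)
CEN: 40  (via VLY)
TOR: 43  (via RIV)
GRN: 46  (via FIR)
NOR: 50  (via RIV)
MID: 58  (via TOR)
Shortest route: HUB → ELM → DOK → RIV → TOR → MID = 58 min.

58 min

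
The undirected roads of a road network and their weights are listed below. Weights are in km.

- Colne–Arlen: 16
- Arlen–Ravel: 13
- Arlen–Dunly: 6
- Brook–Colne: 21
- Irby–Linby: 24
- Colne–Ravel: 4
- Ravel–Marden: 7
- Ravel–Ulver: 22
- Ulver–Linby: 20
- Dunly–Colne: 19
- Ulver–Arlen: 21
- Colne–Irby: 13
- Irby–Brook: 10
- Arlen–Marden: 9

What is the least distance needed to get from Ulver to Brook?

47 km

Compare a few routes:
Ulver - Ravel - Colne - Irby - Brook: 22+4+13+10 = 49
Ulver - Ravel - Colne - Brook: 22+4+21 = 47
Ulver - Linby - Irby - Brook: 20+24+10 = 54
Cheapest is Ulver - Ravel - Colne - Brook at 47 km.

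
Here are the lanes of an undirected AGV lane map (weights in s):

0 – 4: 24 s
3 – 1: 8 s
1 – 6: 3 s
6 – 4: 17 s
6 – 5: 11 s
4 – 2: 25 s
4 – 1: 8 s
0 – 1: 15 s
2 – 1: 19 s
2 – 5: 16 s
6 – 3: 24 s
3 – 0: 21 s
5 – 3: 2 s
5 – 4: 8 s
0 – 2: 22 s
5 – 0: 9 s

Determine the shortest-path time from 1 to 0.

15 s

Shortest distances from 1:
1: 0
6: 3  (via 1)
3: 8  (via 1)
4: 8  (via 1)
5: 10  (via 3)
0: 15  (via 1)
Shortest route: 1–0 = 15 s.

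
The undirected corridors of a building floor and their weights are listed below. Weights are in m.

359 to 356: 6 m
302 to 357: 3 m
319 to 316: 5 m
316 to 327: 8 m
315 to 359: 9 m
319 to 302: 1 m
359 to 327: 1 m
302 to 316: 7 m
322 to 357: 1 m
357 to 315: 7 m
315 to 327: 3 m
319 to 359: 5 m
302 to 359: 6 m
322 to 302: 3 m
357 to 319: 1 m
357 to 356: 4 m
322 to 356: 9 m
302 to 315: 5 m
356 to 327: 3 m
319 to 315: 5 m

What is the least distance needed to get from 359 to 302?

Candidate routes:
359 - 302: 6 = 6
359 - 327 - 315 - 302: 1+3+5 = 9
359 - 319 - 357 - 322 - 302: 5+1+1+3 = 10
359 - 319 - 357 - 302: 5+1+3 = 9
The minimum is 6 m via 359 - 302.

6 m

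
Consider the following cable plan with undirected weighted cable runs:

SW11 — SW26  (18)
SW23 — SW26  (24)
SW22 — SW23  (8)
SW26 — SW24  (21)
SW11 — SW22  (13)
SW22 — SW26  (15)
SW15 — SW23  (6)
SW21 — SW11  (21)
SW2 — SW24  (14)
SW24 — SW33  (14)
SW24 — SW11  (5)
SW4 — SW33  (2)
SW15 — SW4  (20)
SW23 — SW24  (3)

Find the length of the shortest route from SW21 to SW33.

40

Running Dijkstra from SW21:
SW21: 0
SW11: 21  (via SW21)
SW24: 26  (via SW11)
SW23: 29  (via SW24)
SW22: 34  (via SW11)
SW15: 35  (via SW23)
SW26: 39  (via SW11)
SW33: 40  (via SW24)
Shortest route: SW21–SW11–SW24–SW33 = 40.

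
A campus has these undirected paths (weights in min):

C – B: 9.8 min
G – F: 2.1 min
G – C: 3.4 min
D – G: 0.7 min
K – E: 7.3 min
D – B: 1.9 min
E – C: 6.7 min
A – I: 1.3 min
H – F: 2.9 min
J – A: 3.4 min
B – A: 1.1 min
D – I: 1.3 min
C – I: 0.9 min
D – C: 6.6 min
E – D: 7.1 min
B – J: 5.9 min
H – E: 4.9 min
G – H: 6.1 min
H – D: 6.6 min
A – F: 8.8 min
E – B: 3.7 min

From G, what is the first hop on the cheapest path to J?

Enumerating some paths:
G–D–I–A–J: 0.7+1.3+1.3+3.4 = 6.7
G–D–B–A–J: 0.7+1.9+1.1+3.4 = 7.1
Cheapest is G–D–I–A–J at 6.7 min.
So from G the first move is to D.

D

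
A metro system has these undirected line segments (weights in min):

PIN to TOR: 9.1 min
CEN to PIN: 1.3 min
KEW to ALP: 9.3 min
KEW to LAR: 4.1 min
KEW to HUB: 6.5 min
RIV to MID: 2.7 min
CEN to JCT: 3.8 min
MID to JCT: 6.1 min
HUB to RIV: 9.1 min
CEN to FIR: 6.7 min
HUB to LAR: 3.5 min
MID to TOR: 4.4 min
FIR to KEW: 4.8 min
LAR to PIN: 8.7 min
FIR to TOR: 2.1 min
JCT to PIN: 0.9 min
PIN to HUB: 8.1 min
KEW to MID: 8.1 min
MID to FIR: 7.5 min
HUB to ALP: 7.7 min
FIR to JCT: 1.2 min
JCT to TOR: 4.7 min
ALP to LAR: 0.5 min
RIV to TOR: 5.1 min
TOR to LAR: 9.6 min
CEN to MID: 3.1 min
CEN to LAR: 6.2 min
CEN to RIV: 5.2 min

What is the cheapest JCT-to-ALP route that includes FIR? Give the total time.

Shortest JCT→FIR: JCT–FIR = 1.2
Shortest FIR→ALP: FIR–KEW–LAR–ALP = 9.4
Total via FIR: 1.2 + 9.4 = 10.6 min.

10.6 min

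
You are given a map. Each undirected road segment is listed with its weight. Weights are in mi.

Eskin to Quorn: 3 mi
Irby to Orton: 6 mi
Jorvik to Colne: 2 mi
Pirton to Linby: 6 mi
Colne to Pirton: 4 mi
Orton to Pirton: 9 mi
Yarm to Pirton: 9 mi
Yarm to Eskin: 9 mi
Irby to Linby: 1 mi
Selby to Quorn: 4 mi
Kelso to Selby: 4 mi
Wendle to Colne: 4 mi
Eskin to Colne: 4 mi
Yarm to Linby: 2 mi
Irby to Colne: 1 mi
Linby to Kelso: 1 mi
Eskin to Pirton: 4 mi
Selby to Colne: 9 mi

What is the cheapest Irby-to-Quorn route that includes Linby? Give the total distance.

Shortest Irby→Linby: Irby → Linby = 1
Shortest Linby→Quorn: Linby → Kelso → Selby → Quorn = 9
Total via Linby: 1 + 9 = 10 mi.

10 mi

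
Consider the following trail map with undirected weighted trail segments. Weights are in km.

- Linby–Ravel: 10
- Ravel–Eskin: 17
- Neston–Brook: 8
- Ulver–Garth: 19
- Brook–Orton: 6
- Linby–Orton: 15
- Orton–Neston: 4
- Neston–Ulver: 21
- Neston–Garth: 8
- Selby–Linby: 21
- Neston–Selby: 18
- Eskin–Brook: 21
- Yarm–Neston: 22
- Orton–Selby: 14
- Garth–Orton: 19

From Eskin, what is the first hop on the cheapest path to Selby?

Brook

Compare a few routes:
Eskin → Brook → Neston → Orton → Selby: 21+8+4+14 = 47
Eskin → Brook → Neston → Selby: 21+8+18 = 47
Eskin → Brook → Orton → Selby: 21+6+14 = 41
Eskin → Ravel → Linby → Selby: 17+10+21 = 48
The minimum is 41 km via Eskin → Brook → Orton → Selby.
So from Eskin the first move is to Brook.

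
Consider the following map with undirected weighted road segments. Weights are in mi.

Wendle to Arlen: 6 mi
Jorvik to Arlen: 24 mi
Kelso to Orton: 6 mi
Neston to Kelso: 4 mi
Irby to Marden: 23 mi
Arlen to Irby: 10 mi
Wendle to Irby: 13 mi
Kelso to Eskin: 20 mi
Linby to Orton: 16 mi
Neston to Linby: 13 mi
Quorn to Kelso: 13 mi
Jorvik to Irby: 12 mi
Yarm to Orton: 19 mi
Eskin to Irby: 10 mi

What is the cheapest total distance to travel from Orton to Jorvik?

48 mi

Running Dijkstra from Orton:
Orton: 0
Kelso: 6  (via Orton)
Neston: 10  (via Kelso)
Linby: 16  (via Orton)
Yarm: 19  (via Orton)
Quorn: 19  (via Kelso)
Eskin: 26  (via Kelso)
Irby: 36  (via Eskin)
Arlen: 46  (via Irby)
Jorvik: 48  (via Irby)
Shortest route: Orton → Kelso → Eskin → Irby → Jorvik = 48 mi.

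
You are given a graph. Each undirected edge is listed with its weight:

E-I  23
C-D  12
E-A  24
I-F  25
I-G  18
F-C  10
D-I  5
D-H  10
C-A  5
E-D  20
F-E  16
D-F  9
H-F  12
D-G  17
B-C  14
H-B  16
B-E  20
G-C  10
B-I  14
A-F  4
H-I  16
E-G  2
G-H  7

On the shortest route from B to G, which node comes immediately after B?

Candidate routes:
B → E → G: 20+2 = 22
B → C → G: 14+10 = 24
B → H → G: 16+7 = 23
Cheapest is B → E → G at 22.
So from B the first move is to E.

E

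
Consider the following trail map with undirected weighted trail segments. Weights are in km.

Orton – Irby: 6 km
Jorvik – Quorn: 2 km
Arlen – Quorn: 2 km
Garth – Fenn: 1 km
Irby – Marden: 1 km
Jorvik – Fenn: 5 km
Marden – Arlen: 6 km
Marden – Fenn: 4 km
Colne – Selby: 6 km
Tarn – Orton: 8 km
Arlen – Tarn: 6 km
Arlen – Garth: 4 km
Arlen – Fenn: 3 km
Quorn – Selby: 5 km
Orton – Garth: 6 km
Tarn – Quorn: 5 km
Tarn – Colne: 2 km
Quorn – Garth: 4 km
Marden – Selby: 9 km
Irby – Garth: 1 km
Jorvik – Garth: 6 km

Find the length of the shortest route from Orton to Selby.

15 km

Running Dijkstra from Orton:
Orton: 0
Irby: 6  (via Orton)
Garth: 6  (via Orton)
Marden: 7  (via Irby)
Fenn: 7  (via Garth)
Tarn: 8  (via Orton)
Quorn: 10  (via Garth)
Arlen: 10  (via Garth)
Colne: 10  (via Tarn)
Jorvik: 12  (via Garth)
Selby: 15  (via Quorn)
Shortest route: Orton–Garth–Quorn–Selby = 15 km.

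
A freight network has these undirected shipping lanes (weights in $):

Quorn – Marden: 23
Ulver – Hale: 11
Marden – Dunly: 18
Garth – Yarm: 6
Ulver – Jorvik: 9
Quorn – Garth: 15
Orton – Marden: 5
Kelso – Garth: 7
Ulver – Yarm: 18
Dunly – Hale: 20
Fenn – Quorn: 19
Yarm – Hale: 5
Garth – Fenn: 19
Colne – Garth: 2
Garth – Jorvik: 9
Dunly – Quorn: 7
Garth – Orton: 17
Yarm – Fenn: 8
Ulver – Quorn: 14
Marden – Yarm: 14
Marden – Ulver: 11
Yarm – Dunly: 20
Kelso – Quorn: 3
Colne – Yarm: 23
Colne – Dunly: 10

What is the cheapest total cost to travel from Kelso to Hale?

Enumerating some paths:
Kelso - Quorn - Garth - Yarm - Hale: 3+15+6+5 = 29
Kelso - Garth - Yarm - Hale: 7+6+5 = 18
Kelso - Quorn - Ulver - Hale: 3+14+11 = 28
The minimum is $18 via Kelso - Garth - Yarm - Hale.

$18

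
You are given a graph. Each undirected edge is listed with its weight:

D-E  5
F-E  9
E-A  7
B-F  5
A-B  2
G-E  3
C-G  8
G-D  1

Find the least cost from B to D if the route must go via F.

18

Shortest B→F: B → F = 5
Best F to D: F → E → G → D costing 13
Total via F: 5 + 13 = 18.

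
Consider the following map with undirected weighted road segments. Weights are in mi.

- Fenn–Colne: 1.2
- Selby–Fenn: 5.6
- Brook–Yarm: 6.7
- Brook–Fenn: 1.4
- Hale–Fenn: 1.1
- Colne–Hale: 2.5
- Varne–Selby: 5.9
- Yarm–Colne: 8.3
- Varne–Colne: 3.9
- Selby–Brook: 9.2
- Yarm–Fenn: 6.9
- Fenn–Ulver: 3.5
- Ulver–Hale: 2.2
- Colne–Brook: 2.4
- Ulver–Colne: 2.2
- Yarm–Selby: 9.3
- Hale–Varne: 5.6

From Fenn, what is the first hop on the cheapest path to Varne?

Colne

Enumerating some paths:
Fenn → Colne → Varne: 1.2+3.9 = 5.1
Fenn → Hale → Varne: 1.1+5.6 = 6.7
Fenn → Hale → Colne → Varne: 1.1+2.5+3.9 = 7.5
Cheapest is Fenn → Colne → Varne at 5.1 mi.
So from Fenn the first move is to Colne.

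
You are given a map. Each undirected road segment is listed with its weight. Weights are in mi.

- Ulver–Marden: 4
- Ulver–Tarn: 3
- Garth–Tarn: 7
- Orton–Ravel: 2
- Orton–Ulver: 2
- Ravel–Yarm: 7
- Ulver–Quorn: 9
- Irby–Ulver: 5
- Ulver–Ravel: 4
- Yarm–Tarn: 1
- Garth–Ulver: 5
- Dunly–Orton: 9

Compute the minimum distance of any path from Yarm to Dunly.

Enumerating some paths:
Yarm → Ravel → Orton → Dunly: 7+2+9 = 18
Yarm → Tarn → Ulver → Orton → Dunly: 1+3+2+9 = 15
Cheapest is Yarm → Tarn → Ulver → Orton → Dunly at 15 mi.

15 mi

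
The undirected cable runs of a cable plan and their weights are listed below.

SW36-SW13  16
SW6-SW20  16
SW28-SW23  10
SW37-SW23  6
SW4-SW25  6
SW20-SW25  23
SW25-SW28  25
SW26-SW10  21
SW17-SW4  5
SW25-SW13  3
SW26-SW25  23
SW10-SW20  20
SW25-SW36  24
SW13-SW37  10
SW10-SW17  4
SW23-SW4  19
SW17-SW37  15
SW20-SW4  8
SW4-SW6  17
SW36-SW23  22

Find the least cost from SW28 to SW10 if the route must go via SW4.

Shortest SW28→SW4: SW28 → SW23 → SW4 = 29
Shortest SW4→SW10: SW4 → SW17 → SW10 = 9
Total via SW4: 29 + 9 = 38.

38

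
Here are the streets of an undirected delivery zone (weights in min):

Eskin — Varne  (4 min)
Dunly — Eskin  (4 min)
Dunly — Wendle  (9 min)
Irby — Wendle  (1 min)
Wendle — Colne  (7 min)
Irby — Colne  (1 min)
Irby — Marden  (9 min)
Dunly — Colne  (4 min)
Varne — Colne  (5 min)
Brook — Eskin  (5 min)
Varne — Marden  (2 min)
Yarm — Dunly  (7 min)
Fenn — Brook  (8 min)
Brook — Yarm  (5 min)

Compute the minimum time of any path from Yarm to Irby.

Enumerating some paths:
Yarm - Dunly - Wendle - Irby: 7+9+1 = 17
Yarm - Brook - Eskin - Dunly - Colne - Irby: 5+5+4+4+1 = 19
Yarm - Dunly - Colne - Irby: 7+4+1 = 12
Yarm - Dunly - Colne - Wendle - Irby: 7+4+7+1 = 19
The minimum is 12 min via Yarm - Dunly - Colne - Irby.

12 min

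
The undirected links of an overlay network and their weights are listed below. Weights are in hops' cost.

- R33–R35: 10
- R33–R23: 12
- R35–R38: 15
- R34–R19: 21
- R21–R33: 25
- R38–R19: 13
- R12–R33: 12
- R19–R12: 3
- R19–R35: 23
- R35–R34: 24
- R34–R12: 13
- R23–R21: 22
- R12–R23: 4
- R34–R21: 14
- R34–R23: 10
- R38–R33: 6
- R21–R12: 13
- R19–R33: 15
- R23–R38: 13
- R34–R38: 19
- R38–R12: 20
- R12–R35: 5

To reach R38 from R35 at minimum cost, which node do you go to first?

R38

Enumerating some paths:
R35 - R12 - R19 - R38: 5+3+13 = 21
R35 - R38: 15 = 15
R35 - R33 - R38: 10+6 = 16
R35 - R12 - R23 - R38: 5+4+13 = 22
The minimum is 15 hops' cost via R35 - R38.
So from R35 the first move is to R38.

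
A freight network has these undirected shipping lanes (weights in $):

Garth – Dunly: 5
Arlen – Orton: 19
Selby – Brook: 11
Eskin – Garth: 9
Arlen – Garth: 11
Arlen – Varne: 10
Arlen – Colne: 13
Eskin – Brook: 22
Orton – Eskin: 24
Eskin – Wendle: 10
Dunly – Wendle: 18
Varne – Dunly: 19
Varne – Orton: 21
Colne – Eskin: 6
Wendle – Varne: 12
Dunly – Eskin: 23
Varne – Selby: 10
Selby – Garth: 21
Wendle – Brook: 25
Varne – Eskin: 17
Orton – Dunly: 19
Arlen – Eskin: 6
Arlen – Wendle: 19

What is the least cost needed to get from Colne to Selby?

$32

Settle nodes by increasing distance from Colne:
Colne: 0
Eskin: 6  (via Colne)
Arlen: 12  (via Eskin)
Garth: 15  (via Eskin)
Wendle: 16  (via Eskin)
Dunly: 20  (via Garth)
Varne: 22  (via Arlen)
Brook: 28  (via Eskin)
Orton: 30  (via Eskin)
Selby: 32  (via Varne)
Shortest route: Colne → Eskin → Arlen → Varne → Selby = $32.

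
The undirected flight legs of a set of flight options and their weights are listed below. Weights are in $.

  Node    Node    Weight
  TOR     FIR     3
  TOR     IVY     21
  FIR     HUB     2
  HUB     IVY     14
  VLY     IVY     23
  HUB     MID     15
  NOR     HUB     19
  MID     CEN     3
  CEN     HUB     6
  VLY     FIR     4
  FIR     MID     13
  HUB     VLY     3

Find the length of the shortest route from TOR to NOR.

Enumerating some paths:
TOR → FIR → VLY → HUB → NOR: 3+4+3+19 = 29
TOR → FIR → MID → CEN → HUB → NOR: 3+13+3+6+19 = 44
TOR → FIR → HUB → NOR: 3+2+19 = 24
The minimum is $24 via TOR → FIR → HUB → NOR.

$24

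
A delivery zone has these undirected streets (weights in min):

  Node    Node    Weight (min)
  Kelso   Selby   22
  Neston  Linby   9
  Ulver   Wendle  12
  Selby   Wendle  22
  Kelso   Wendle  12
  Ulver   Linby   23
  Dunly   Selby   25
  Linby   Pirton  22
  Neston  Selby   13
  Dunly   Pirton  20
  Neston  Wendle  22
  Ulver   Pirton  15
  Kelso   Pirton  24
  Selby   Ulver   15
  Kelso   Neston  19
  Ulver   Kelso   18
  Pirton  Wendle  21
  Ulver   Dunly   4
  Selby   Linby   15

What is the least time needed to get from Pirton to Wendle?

21 min

Shortest distances from Pirton:
Pirton: 0
Ulver: 15  (via Pirton)
Dunly: 19  (via Ulver)
Wendle: 21  (via Pirton)
Shortest route: Pirton → Wendle = 21 min.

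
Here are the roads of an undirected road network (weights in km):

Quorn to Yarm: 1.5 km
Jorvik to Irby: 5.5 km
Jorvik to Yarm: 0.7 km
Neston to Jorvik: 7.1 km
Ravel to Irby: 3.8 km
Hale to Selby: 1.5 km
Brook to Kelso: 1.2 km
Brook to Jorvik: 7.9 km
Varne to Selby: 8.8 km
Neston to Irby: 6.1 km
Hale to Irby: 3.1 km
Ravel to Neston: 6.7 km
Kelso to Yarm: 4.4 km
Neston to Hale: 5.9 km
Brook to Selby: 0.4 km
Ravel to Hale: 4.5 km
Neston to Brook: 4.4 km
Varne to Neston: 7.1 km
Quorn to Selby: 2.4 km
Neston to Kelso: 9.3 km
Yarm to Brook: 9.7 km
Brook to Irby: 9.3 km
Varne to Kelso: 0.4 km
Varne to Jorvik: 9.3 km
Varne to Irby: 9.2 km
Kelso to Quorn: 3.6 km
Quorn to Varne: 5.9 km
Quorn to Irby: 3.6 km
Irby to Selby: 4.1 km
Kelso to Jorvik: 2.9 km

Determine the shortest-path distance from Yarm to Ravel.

8.9 km

Enumerating some paths:
Yarm - Quorn - Selby - Hale - Ravel: 1.5+2.4+1.5+4.5 = 9.9
Yarm - Quorn - Irby - Ravel: 1.5+3.6+3.8 = 8.9
Cheapest is Yarm - Quorn - Irby - Ravel at 8.9 km.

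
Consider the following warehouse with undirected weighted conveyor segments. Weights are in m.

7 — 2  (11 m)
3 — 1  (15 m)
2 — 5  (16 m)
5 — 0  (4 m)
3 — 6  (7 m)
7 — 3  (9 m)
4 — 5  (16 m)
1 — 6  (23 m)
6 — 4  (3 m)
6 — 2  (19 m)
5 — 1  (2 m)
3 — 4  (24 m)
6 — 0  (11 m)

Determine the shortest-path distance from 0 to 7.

27 m

Candidate routes:
0 → 5 → 1 → 3 → 7: 4+2+15+9 = 30
0 → 6 → 3 → 7: 11+7+9 = 27
The minimum is 27 m via 0 → 6 → 3 → 7.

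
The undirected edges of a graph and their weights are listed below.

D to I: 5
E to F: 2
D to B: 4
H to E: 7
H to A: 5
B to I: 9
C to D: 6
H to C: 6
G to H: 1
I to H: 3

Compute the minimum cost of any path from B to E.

Settle nodes by increasing distance from B:
B: 0
D: 4  (via B)
I: 9  (via B)
C: 10  (via D)
H: 12  (via I)
G: 13  (via H)
A: 17  (via H)
E: 19  (via H)
Shortest route: B → I → H → E = 19.

19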